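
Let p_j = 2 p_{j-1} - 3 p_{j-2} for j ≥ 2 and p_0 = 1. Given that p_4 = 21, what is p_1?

-6

Let p_1 = z.
p_2 = -3 + 2z
p_3 = -6 + z
p_4 = -3 - 4z
So -3 - 4z = 21, giving z = -6.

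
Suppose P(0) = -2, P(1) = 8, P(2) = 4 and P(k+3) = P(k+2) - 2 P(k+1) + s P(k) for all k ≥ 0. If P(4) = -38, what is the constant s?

P(3) = -12 - 2s
P(4) = -20 + 6s
So -20 + 6s = -38, giving s = -3.

-3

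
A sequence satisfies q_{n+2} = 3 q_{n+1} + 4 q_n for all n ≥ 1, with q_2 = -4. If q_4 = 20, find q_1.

6

Let q_1 = x.
q_3 = -12 + 4x
q_4 = -52 + 12x
So -52 + 12x = 20, giving x = 6.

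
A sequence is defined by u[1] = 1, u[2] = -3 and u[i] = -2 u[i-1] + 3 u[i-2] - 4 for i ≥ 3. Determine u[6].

u[3] = -2(-3) + 3(1) - 4 = 5
u[4] = -2(5) + 3(-3) - 4 = -23
u[5] = -2(-23) + 3(5) - 4 = 57
u[6] = -2(57) + 3(-23) - 4 = -187

-187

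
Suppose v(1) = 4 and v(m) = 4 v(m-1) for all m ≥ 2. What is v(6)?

4096

v(2) = 4·4 = 16
v(3) = 4·16 = 64
v(4) = 4·64 = 256
v(5) = 4·256 = 1024
v(6) = 4·1024 = 4096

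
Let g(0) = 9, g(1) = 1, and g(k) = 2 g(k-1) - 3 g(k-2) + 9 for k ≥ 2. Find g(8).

g(2) = 2(1) - 3(9) + 9 = -16
g(3) = 2(-16) - 3(1) + 9 = -26
g(4) = 2(-26) - 3(-16) + 9 = 5
g(5) = 2(5) - 3(-26) + 9 = 97
g(6) = 2(97) - 3(5) + 9 = 188
g(7) = 2(188) - 3(97) + 9 = 94
g(8) = 2(94) - 3(188) + 9 = -367

-367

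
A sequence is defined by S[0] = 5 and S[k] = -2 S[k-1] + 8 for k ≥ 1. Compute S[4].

40

S[1] = -2(5) + 8 = -2
S[2] = -2(-2) + 8 = 12
S[3] = -2(12) + 8 = -16
S[4] = -2(-16) + 8 = 40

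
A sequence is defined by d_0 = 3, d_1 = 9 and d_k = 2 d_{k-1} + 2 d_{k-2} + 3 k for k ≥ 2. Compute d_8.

14022

d_2 = 2·9 + 2·3 + 6 = 30
d_3 = 2·30 + 2·9 + 9 = 87
d_4 = 2·87 + 2·30 + 12 = 246
d_5 = 2·246 + 2·87 + 15 = 681
d_6 = 2·681 + 2·246 + 18 = 1872
d_7 = 2·1872 + 2·681 + 21 = 5127
d_8 = 2·5127 + 2·1872 + 24 = 14022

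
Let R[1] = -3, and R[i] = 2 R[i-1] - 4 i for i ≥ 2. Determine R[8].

R[2] = 2(-3) - 8 = -14
R[3] = 2(-14) - 12 = -40
R[4] = 2(-40) - 16 = -96
R[5] = 2(-96) - 20 = -212
R[6] = 2(-212) - 24 = -448
R[7] = 2(-448) - 28 = -924
R[8] = 2(-924) - 32 = -1880

-1880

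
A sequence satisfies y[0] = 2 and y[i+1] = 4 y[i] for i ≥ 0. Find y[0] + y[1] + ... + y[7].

y[1] = 4*2 = 8
y[2] = 4*8 = 32
y[3] = 4*32 = 128
y[4] = 4*128 = 512
y[5] = 4*512 = 2048
y[6] = 4*2048 = 8192
y[7] = 4*8192 = 32768
Sum = 2 + 8 + 32 + 128 + 512 + 2048 + 8192 + 32768 = 43690

43690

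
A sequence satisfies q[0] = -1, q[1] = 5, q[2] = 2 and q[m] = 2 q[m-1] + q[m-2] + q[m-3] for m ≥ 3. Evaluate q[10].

6026

q[3] = 2(2) + 5 + (-1) = 8
q[4] = 2(8) + 2 + 5 = 23
q[5] = 2(23) + 8 + 2 = 56
q[6] = 2(56) + 23 + 8 = 143
q[7] = 2(143) + 56 + 23 = 365
q[8] = 2(365) + 143 + 56 = 929
q[9] = 2(929) + 365 + 143 = 2366
q[10] = 2(2366) + 929 + 365 = 6026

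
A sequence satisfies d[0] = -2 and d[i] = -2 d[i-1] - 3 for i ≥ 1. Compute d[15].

32767

The fixed point is -3/(1 + 2) = -1, so d[i] + 1 = -2(d[i-1] + 1).
Hence d[i] = -1·(-2)^i - 1.
d[15] = -1·(-2)^{15} - 1 = -1·-32768 - 1 = 32767.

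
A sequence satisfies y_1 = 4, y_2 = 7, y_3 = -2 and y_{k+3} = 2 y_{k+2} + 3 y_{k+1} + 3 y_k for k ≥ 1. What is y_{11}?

80947

y_4 = 2*(-2) + 3*7 + 3*4 = 29
y_5 = 2*29 + 3*(-2) + 3*7 = 73
y_6 = 2*73 + 3*29 + 3*(-2) = 227
y_7 = 2*227 + 3*73 + 3*29 = 760
y_8 = 2*760 + 3*227 + 3*73 = 2420
y_9 = 2*2420 + 3*760 + 3*227 = 7801
y_{10} = 2*7801 + 3*2420 + 3*760 = 25142
y_{11} = 2*25142 + 3*7801 + 3*2420 = 80947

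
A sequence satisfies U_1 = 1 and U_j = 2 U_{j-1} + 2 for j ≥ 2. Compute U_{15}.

49150

The fixed point is 2/(1 - 2) = -2, so U_j + 2 = 2(U_{j-1} + 2).
Hence U_j = 3·2^{j-1} - 2.
U_{15} = 3·2^{14} - 2 = 3·16384 - 2 = 49150.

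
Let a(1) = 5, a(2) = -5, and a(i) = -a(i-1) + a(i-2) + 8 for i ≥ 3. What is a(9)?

242

a(3) = -(-5) + 5 + 8 = 18
a(4) = -18 + (-5) + 8 = -15
a(5) = -(-15) + 18 + 8 = 41
a(6) = -41 + (-15) + 8 = -48
a(7) = -(-48) + 41 + 8 = 97
a(8) = -97 + (-48) + 8 = -137
a(9) = -(-137) + 97 + 8 = 242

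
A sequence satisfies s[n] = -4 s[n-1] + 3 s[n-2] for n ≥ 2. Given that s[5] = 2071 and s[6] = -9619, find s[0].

3

Rearranging, s[n-2] = (s[n] + 4 s[n-1]) / 3.
s[4] = (-9619 + 4*2071) / 3 = -1335/3 = -445
s[3] = (2071 + 4*(-445)) / 3 = 291/3 = 97
s[2] = (-445 + 4*97) / 3 = -57/3 = -19
s[1] = (97 + 4*(-19)) / 3 = 21/3 = 7
s[0] = (-19 + 4*7) / 3 = 9/3 = 3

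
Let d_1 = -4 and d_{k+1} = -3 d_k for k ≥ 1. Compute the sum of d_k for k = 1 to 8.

6560

d_2 = -3(-4) = 12
d_3 = -3(12) = -36
d_4 = -3(-36) = 108
d_5 = -3(108) = -324
d_6 = -3(-324) = 972
d_7 = -3(972) = -2916
d_8 = -3(-2916) = 8748
Sum = (-4) + 12 + (-36) + 108 + (-324) + 972 + (-2916) + 8748 = 6560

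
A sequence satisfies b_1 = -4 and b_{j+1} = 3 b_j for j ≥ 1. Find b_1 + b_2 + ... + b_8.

-13120

b_2 = 3*(-4) = -12
b_3 = 3*(-12) = -36
b_4 = 3*(-36) = -108
b_5 = 3*(-108) = -324
b_6 = 3*(-324) = -972
b_7 = 3*(-972) = -2916
b_8 = 3*(-2916) = -8748
Sum = (-4) + (-12) + (-36) + (-108) + (-324) + (-972) + (-2916) + (-8748) = -13120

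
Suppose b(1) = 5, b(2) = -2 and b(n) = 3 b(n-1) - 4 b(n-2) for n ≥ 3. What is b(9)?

b(3) = 3·(-2) - 4·5 = -26
b(4) = 3·(-26) - 4·(-2) = -70
b(5) = 3·(-70) - 4·(-26) = -106
b(6) = 3·(-106) - 4·(-70) = -38
b(7) = 3·(-38) - 4·(-106) = 310
b(8) = 3·310 - 4·(-38) = 1082
b(9) = 3·1082 - 4·310 = 2006

2006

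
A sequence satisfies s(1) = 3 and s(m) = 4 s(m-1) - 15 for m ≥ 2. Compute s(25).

-562949953421307

The fixed point is -15/(1 - 4) = 5, so s(m) - 5 = 4(s(m-1) - 5).
Hence s(m) = -2·4^{m-1} + 5.
s(25) = -2·4^{24} + 5 = -2·281474976710656 + 5 = -562949953421307.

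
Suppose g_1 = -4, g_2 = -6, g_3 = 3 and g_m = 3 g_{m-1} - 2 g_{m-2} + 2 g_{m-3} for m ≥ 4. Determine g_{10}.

1871

g_4 = 3(3) - 2(-6) + 2(-4) = 13
g_5 = 3(13) - 2(3) + 2(-6) = 21
g_6 = 3(21) - 2(13) + 2(3) = 43
g_7 = 3(43) - 2(21) + 2(13) = 113
g_8 = 3(113) - 2(43) + 2(21) = 295
g_9 = 3(295) - 2(113) + 2(43) = 745
g_{10} = 3(745) - 2(295) + 2(113) = 1871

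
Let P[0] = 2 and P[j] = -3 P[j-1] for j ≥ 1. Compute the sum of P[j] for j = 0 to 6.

P[1] = -3(2) = -6
P[2] = -3(-6) = 18
P[3] = -3(18) = -54
P[4] = -3(-54) = 162
P[5] = -3(162) = -486
P[6] = -3(-486) = 1458
Sum = 2 + (-6) + 18 + (-54) + 162 + (-486) + 1458 = 1094

1094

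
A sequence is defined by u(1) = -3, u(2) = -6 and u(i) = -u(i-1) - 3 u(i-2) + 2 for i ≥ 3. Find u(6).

45

u(3) = -(-6) - 3(-3) + 2 = 17
u(4) = -17 - 3(-6) + 2 = 3
u(5) = -3 - 3(17) + 2 = -52
u(6) = -(-52) - 3(3) + 2 = 45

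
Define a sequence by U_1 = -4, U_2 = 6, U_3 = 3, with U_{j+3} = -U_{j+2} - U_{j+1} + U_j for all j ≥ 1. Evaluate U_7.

U_4 = -3 - 6 + (-4) = -13
U_5 = -(-13) - 3 + 6 = 16
U_6 = -16 - (-13) + 3 = 0
U_7 = -0 - 16 + (-13) = -29

-29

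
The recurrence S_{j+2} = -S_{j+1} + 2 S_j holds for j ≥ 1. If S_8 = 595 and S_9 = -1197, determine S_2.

7

Rearranging, S_{j-2} = (S_j + S_{j-1}) / 2.
S_7 = (-1197 + 595) / 2 = -602/2 = -301
S_6 = (595 + (-301)) / 2 = 294/2 = 147
S_5 = (-301 + 147) / 2 = -154/2 = -77
S_4 = (147 + (-77)) / 2 = 70/2 = 35
S_3 = (-77 + 35) / 2 = -42/2 = -21
S_2 = (35 + (-21)) / 2 = 14/2 = 7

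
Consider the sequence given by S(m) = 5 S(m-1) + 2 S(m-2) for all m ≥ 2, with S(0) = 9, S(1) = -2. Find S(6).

S(2) = 5*(-2) + 2*9 = 8
S(3) = 5*8 + 2*(-2) = 36
S(4) = 5*36 + 2*8 = 196
S(5) = 5*196 + 2*36 = 1052
S(6) = 5*1052 + 2*196 = 5652

5652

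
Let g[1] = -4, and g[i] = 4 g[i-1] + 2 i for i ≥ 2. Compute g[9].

-160206

g[2] = 4·(-4) + 4 = -12
g[3] = 4·(-12) + 6 = -42
g[4] = 4·(-42) + 8 = -160
g[5] = 4·(-160) + 10 = -630
g[6] = 4·(-630) + 12 = -2508
g[7] = 4·(-2508) + 14 = -10018
g[8] = 4·(-10018) + 16 = -40056
g[9] = 4·(-40056) + 18 = -160206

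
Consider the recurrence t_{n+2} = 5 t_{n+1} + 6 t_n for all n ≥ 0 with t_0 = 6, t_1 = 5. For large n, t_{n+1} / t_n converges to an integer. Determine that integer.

The characteristic equation is r^2 - 5r - 6 = 0, which factors as (r - 6)(r + 1) = 0.
So the roots are 6 and -1. Since |6| > |-1| and the coefficient of 6^n is non-zero, the ratio tends to 6.

6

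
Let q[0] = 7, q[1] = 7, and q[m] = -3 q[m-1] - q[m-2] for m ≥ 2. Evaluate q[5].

532

q[2] = -3*7 - 7 = -28
q[3] = -3*(-28) - 7 = 77
q[4] = -3*77 - (-28) = -203
q[5] = -3*(-203) - 77 = 532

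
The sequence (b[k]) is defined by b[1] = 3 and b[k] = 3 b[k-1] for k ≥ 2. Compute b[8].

6561

b[2] = 3·3 = 9
b[3] = 3·9 = 27
b[4] = 3·27 = 81
b[5] = 3·81 = 243
b[6] = 3·243 = 729
b[7] = 3·729 = 2187
b[8] = 3·2187 = 6561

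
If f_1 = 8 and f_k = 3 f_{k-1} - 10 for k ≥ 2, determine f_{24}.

The fixed point is -10/(1 - 3) = 5, so f_k - 5 = 3(f_{k-1} - 5).
Hence f_k = 3·3^{k-1} + 5.
f_{24} = 3·3^{23} + 5 = 3·94143178827 + 5 = 282429536486.

282429536486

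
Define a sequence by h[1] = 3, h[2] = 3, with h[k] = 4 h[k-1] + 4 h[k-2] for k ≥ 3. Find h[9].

286464

h[3] = 4*3 + 4*3 = 24
h[4] = 4*24 + 4*3 = 108
h[5] = 4*108 + 4*24 = 528
h[6] = 4*528 + 4*108 = 2544
h[7] = 4*2544 + 4*528 = 12288
h[8] = 4*12288 + 4*2544 = 59328
h[9] = 4*59328 + 4*12288 = 286464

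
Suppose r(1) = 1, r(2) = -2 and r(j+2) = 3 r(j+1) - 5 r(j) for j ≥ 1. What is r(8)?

502

r(3) = 3*(-2) - 5*1 = -11
r(4) = 3*(-11) - 5*(-2) = -23
r(5) = 3*(-23) - 5*(-11) = -14
r(6) = 3*(-14) - 5*(-23) = 73
r(7) = 3*73 - 5*(-14) = 289
r(8) = 3*289 - 5*73 = 502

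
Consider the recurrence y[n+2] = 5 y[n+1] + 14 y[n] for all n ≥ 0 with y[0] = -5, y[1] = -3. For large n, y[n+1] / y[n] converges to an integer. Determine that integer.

7

The characteristic equation is r^2 - 5r - 14 = 0, which factors as (r - 7)(r + 2) = 0.
So the roots are 7 and -2. Since |7| > |-2| and the coefficient of 7^n is non-zero, the ratio tends to 7.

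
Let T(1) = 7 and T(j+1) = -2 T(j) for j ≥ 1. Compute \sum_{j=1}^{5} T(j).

77

T(2) = -2·7 = -14
T(3) = -2·(-14) = 28
T(4) = -2·28 = -56
T(5) = -2·(-56) = 112
Sum = 7 + (-14) + 28 + (-56) + 112 = 77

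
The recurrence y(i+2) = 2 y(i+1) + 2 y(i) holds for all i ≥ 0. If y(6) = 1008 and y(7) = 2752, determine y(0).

6

Rearranging, y(i-2) = (y(i) - 2 y(i-1)) / 2.
y(5) = (2752 - 2*1008) / 2 = 736/2 = 368
y(4) = (1008 - 2*368) / 2 = 272/2 = 136
y(3) = (368 - 2*136) / 2 = 96/2 = 48
y(2) = (136 - 2*48) / 2 = 40/2 = 20
y(1) = (48 - 2*20) / 2 = 8/2 = 4
y(0) = (20 - 2*4) / 2 = 12/2 = 6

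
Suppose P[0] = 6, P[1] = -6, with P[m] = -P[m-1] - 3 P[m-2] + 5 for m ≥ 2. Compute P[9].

P[2] = -(-6) - 3·6 + 5 = -7
P[3] = -(-7) - 3·(-6) + 5 = 30
P[4] = -30 - 3·(-7) + 5 = -4
P[5] = -(-4) - 3·30 + 5 = -81
P[6] = -(-81) - 3·(-4) + 5 = 98
P[7] = -98 - 3·(-81) + 5 = 150
P[8] = -150 - 3·98 + 5 = -439
P[9] = -(-439) - 3·150 + 5 = -6

-6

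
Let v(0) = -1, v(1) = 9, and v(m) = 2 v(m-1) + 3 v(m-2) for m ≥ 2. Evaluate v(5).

v(2) = 2(9) + 3(-1) = 15
v(3) = 2(15) + 3(9) = 57
v(4) = 2(57) + 3(15) = 159
v(5) = 2(159) + 3(57) = 489

489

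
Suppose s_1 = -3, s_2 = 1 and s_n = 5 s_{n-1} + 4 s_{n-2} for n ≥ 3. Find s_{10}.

s_3 = 5*1 + 4*(-3) = -7
s_4 = 5*(-7) + 4*1 = -31
s_5 = 5*(-31) + 4*(-7) = -183
s_6 = 5*(-183) + 4*(-31) = -1039
s_7 = 5*(-1039) + 4*(-183) = -5927
s_8 = 5*(-5927) + 4*(-1039) = -33791
s_9 = 5*(-33791) + 4*(-5927) = -192663
s_{10} = 5*(-192663) + 4*(-33791) = -1098479

-1098479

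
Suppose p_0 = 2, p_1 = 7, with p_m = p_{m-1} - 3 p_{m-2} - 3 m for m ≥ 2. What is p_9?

p_2 = 7 - 3(2) - 6 = -5
p_3 = (-5) - 3(7) - 9 = -35
p_4 = (-35) - 3(-5) - 12 = -32
p_5 = (-32) - 3(-35) - 15 = 58
p_6 = 58 - 3(-32) - 18 = 136
p_7 = 136 - 3(58) - 21 = -59
p_8 = (-59) - 3(136) - 24 = -491
p_9 = (-491) - 3(-59) - 27 = -341

-341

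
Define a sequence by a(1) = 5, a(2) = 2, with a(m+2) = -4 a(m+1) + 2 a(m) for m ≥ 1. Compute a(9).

7760

a(3) = -4*2 + 2*5 = 2
a(4) = -4*2 + 2*2 = -4
a(5) = -4*(-4) + 2*2 = 20
a(6) = -4*20 + 2*(-4) = -88
a(7) = -4*(-88) + 2*20 = 392
a(8) = -4*392 + 2*(-88) = -1744
a(9) = -4*(-1744) + 2*392 = 7760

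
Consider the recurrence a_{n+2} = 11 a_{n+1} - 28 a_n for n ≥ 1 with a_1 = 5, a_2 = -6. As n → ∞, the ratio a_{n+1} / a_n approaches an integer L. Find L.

The characteristic equation is r^2 - 11r + 28 = 0, which factors as (r - 7)(r - 4) = 0.
So the roots are 7 and 4. Since |7| > |4| and the coefficient of 7^n is non-zero, the ratio tends to 7.

7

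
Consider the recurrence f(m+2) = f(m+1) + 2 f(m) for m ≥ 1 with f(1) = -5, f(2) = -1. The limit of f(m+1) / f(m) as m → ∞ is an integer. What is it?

The characteristic equation is r^2 - r - 2 = 0, which factors as (r - 2)(r + 1) = 0.
So the roots are 2 and -1. Since |2| > |-1| and the coefficient of 2^m is non-zero, the ratio tends to 2.

2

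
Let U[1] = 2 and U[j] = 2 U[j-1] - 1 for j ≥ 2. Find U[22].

The fixed point is -1/(1 - 2) = 1, so U[j] - 1 = 2(U[j-1] - 1).
Hence U[j] = 1·2^{j-1} + 1.
U[22] = 1·2^{21} + 1 = 1·2097152 + 1 = 2097153.

2097153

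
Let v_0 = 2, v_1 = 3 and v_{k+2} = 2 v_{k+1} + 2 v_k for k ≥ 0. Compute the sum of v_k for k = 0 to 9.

v_2 = 2(3) + 2(2) = 10
v_3 = 2(10) + 2(3) = 26
v_4 = 2(26) + 2(10) = 72
v_5 = 2(72) + 2(26) = 196
v_6 = 2(196) + 2(72) = 536
v_7 = 2(536) + 2(196) = 1464
v_8 = 2(1464) + 2(536) = 4000
v_9 = 2(4000) + 2(1464) = 10928
Sum = 2 + 3 + 10 + 26 + 72 + 196 + 536 + 1464 + 4000 + 10928 = 17237

17237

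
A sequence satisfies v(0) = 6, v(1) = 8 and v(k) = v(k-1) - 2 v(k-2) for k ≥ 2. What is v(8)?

v(2) = 8 - 2(6) = -4
v(3) = (-4) - 2(8) = -20
v(4) = (-20) - 2(-4) = -12
v(5) = (-12) - 2(-20) = 28
v(6) = 28 - 2(-12) = 52
v(7) = 52 - 2(28) = -4
v(8) = (-4) - 2(52) = -108

-108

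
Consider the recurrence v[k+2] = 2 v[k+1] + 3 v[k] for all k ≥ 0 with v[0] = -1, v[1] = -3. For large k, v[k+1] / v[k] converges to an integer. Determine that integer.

The characteristic equation is r^2 - 2r - 3 = 0, which factors as (r - 3)(r + 1) = 0.
So the roots are 3 and -1. Since |3| > |-1| and the coefficient of 3^k is non-zero, the ratio tends to 3.

3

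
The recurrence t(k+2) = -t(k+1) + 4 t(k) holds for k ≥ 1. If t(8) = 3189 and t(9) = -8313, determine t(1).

Rearranging, t(k-2) = (t(k) + t(k-1)) / 4.
t(7) = (-8313 + 3189) / 4 = -5124/4 = -1281
t(6) = (3189 + (-1281)) / 4 = 1908/4 = 477
t(5) = (-1281 + 477) / 4 = -804/4 = -201
t(4) = (477 + (-201)) / 4 = 276/4 = 69
t(3) = (-201 + 69) / 4 = -132/4 = -33
t(2) = (69 + (-33)) / 4 = 36/4 = 9
t(1) = (-33 + 9) / 4 = -24/4 = -6

-6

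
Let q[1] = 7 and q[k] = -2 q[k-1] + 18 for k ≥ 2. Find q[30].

-536870906

The fixed point is 18/(1 + 2) = 6, so q[k] - 6 = -2(q[k-1] - 6).
Hence q[k] = 1·(-2)^{k-1} + 6.
q[30] = 1·(-2)^{29} + 6 = 1·-536870912 + 6 = -536870906.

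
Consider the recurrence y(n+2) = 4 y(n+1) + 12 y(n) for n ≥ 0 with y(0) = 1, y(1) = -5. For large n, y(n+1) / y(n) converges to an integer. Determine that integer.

6

The characteristic equation is r^2 - 4r - 12 = 0, which factors as (r - 6)(r + 2) = 0.
So the roots are 6 and -2. Since |6| > |-2| and the coefficient of 6^n is non-zero, the ratio tends to 6.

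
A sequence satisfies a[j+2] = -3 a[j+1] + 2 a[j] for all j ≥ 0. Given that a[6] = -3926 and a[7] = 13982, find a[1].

4

Rearranging, a[j-2] = (a[j] + 3 a[j-1]) / 2.
a[5] = (13982 + 3·(-3926)) / 2 = 2204/2 = 1102
a[4] = (-3926 + 3·1102) / 2 = -620/2 = -310
a[3] = (1102 + 3·(-310)) / 2 = 172/2 = 86
a[2] = (-310 + 3·86) / 2 = -52/2 = -26
a[1] = (86 + 3·(-26)) / 2 = 8/2 = 4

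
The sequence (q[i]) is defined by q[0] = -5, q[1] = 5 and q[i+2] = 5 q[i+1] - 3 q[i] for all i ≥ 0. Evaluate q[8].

q[2] = 5*5 - 3*(-5) = 40
q[3] = 5*40 - 3*5 = 185
q[4] = 5*185 - 3*40 = 805
q[5] = 5*805 - 3*185 = 3470
q[6] = 5*3470 - 3*805 = 14935
q[7] = 5*14935 - 3*3470 = 64265
q[8] = 5*64265 - 3*14935 = 276520

276520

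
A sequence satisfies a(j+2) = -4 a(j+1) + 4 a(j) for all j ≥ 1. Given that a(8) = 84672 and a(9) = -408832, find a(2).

7

Rearranging, a(j-2) = (a(j) + 4 a(j-1)) / 4.
a(7) = (-408832 + 4*84672) / 4 = -70144/4 = -17536
a(6) = (84672 + 4*(-17536)) / 4 = 14528/4 = 3632
a(5) = (-17536 + 4*3632) / 4 = -3008/4 = -752
a(4) = (3632 + 4*(-752)) / 4 = 624/4 = 156
a(3) = (-752 + 4*156) / 4 = -128/4 = -32
a(2) = (156 + 4*(-32)) / 4 = 28/4 = 7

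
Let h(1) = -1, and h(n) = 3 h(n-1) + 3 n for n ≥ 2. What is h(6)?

657

h(2) = 3(-1) + 6 = 3
h(3) = 3(3) + 9 = 18
h(4) = 3(18) + 12 = 66
h(5) = 3(66) + 15 = 213
h(6) = 3(213) + 18 = 657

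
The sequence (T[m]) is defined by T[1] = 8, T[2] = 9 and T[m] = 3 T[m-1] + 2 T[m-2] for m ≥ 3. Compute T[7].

T[3] = 3(9) + 2(8) = 43
T[4] = 3(43) + 2(9) = 147
T[5] = 3(147) + 2(43) = 527
T[6] = 3(527) + 2(147) = 1875
T[7] = 3(1875) + 2(527) = 6679

6679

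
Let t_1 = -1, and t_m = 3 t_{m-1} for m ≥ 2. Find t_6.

t_2 = 3·(-1) = -3
t_3 = 3·(-3) = -9
t_4 = 3·(-9) = -27
t_5 = 3·(-27) = -81
t_6 = 3·(-81) = -243

-243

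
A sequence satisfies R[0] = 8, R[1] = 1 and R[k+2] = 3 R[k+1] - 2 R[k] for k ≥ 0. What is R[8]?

R[2] = 3·1 - 2·8 = -13
R[3] = 3·(-13) - 2·1 = -41
R[4] = 3·(-41) - 2·(-13) = -97
R[5] = 3·(-97) - 2·(-41) = -209
R[6] = 3·(-209) - 2·(-97) = -433
R[7] = 3·(-433) - 2·(-209) = -881
R[8] = 3·(-881) - 2·(-433) = -1777

-1777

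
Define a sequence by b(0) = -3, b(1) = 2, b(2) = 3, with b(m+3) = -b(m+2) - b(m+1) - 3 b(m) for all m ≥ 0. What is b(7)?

38

b(3) = -3 - 2 - 3(-3) = 4
b(4) = -4 - 3 - 3(2) = -13
b(5) = -(-13) - 4 - 3(3) = 0
b(6) = -0 - (-13) - 3(4) = 1
b(7) = -1 - 0 - 3(-13) = 38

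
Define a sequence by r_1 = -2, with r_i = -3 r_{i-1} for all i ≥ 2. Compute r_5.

r_2 = -3·(-2) = 6
r_3 = -3·6 = -18
r_4 = -3·(-18) = 54
r_5 = -3·54 = -162

-162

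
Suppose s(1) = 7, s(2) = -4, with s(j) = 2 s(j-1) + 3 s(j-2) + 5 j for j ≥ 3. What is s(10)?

s(3) = 2*(-4) + 3*7 + 15 = 28
s(4) = 2*28 + 3*(-4) + 20 = 64
s(5) = 2*64 + 3*28 + 25 = 237
s(6) = 2*237 + 3*64 + 30 = 696
s(7) = 2*696 + 3*237 + 35 = 2138
s(8) = 2*2138 + 3*696 + 40 = 6404
s(9) = 2*6404 + 3*2138 + 45 = 19267
s(10) = 2*19267 + 3*6404 + 50 = 57796

57796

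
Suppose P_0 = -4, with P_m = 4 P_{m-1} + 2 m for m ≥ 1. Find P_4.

P_1 = 4·(-4) + 2 = -14
P_2 = 4·(-14) + 4 = -52
P_3 = 4·(-52) + 6 = -202
P_4 = 4·(-202) + 8 = -800

-800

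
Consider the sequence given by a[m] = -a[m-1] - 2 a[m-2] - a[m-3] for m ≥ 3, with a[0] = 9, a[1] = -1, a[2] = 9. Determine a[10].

-76

a[3] = -9 - 2(-1) - 9 = -16
a[4] = -(-16) - 2(9) - (-1) = -1
a[5] = -(-1) - 2(-16) - 9 = 24
a[6] = -24 - 2(-1) - (-16) = -6
a[7] = -(-6) - 2(24) - (-1) = -41
a[8] = -(-41) - 2(-6) - 24 = 29
a[9] = -29 - 2(-41) - (-6) = 59
a[10] = -59 - 2(29) - (-41) = -76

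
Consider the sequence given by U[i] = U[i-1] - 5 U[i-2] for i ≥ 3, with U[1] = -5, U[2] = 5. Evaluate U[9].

-1370

U[3] = 5 - 5·(-5) = 30
U[4] = 30 - 5·5 = 5
U[5] = 5 - 5·30 = -145
U[6] = (-145) - 5·5 = -170
U[7] = (-170) - 5·(-145) = 555
U[8] = 555 - 5·(-170) = 1405
U[9] = 1405 - 5·555 = -1370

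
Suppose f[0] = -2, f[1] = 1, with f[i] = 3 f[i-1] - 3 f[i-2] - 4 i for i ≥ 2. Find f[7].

-499

f[2] = 3*1 - 3*(-2) - 8 = 1
f[3] = 3*1 - 3*1 - 12 = -12
f[4] = 3*(-12) - 3*1 - 16 = -55
f[5] = 3*(-55) - 3*(-12) - 20 = -149
f[6] = 3*(-149) - 3*(-55) - 24 = -306
f[7] = 3*(-306) - 3*(-149) - 28 = -499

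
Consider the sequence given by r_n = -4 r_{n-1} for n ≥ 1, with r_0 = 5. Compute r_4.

r_1 = -4*5 = -20
r_2 = -4*(-20) = 80
r_3 = -4*80 = -320
r_4 = -4*(-320) = 1280

1280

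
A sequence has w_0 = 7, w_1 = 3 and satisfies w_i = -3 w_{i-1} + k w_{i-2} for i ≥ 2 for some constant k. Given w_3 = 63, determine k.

w_2 = -9 + 7k
w_3 = 27 - 18k
So 27 - 18k = 63, giving k = -2.

-2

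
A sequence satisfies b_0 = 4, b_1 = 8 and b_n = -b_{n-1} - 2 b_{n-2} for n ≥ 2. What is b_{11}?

96

b_2 = -8 - 2*4 = -16
b_3 = -(-16) - 2*8 = 0
b_4 = -0 - 2*(-16) = 32
b_5 = -32 - 2*0 = -32
b_6 = -(-32) - 2*32 = -32
b_7 = -(-32) - 2*(-32) = 96
b_8 = -96 - 2*(-32) = -32
b_9 = -(-32) - 2*96 = -160
b_{10} = -(-160) - 2*(-32) = 224
b_{11} = -224 - 2*(-160) = 96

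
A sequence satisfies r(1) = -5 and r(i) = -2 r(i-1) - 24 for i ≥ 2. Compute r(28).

The fixed point is -24/(1 + 2) = -8, so r(i) + 8 = -2(r(i-1) + 8).
Hence r(i) = 3·(-2)^{i-1} - 8.
r(28) = 3·(-2)^{27} - 8 = 3·-134217728 - 8 = -402653192.

-402653192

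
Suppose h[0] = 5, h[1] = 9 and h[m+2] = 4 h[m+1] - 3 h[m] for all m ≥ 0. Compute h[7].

h[2] = 4*9 - 3*5 = 21
h[3] = 4*21 - 3*9 = 57
h[4] = 4*57 - 3*21 = 165
h[5] = 4*165 - 3*57 = 489
h[6] = 4*489 - 3*165 = 1461
h[7] = 4*1461 - 3*489 = 4377

4377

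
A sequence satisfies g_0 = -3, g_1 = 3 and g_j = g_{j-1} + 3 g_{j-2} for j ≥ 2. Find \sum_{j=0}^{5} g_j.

-24

g_2 = 3 + 3(-3) = -6
g_3 = (-6) + 3(3) = 3
g_4 = 3 + 3(-6) = -15
g_5 = (-15) + 3(3) = -6
Sum = (-3) + 3 + (-6) + 3 + (-15) + (-6) = -24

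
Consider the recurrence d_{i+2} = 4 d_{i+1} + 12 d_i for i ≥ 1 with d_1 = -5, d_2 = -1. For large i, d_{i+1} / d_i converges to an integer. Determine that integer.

6

The characteristic equation is r^2 - 4r - 12 = 0, which factors as (r - 6)(r + 2) = 0.
So the roots are 6 and -2. Since |6| > |-2| and the coefficient of 6^i is non-zero, the ratio tends to 6.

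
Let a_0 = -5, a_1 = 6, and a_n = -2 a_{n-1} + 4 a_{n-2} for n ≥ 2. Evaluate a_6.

-3136

a_2 = -2·6 + 4·(-5) = -32
a_3 = -2·(-32) + 4·6 = 88
a_4 = -2·88 + 4·(-32) = -304
a_5 = -2·(-304) + 4·88 = 960
a_6 = -2·960 + 4·(-304) = -3136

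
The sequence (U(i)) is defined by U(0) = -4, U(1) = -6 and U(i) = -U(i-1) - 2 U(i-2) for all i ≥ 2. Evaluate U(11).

-50

U(2) = -(-6) - 2*(-4) = 14
U(3) = -14 - 2*(-6) = -2
U(4) = -(-2) - 2*14 = -26
U(5) = -(-26) - 2*(-2) = 30
U(6) = -30 - 2*(-26) = 22
U(7) = -22 - 2*30 = -82
U(8) = -(-82) - 2*22 = 38
U(9) = -38 - 2*(-82) = 126
U(10) = -126 - 2*38 = -202
U(11) = -(-202) - 2*126 = -50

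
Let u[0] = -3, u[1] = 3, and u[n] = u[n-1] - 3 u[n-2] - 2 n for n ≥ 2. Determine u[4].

-39

u[2] = 3 - 3·(-3) - 4 = 8
u[3] = 8 - 3·3 - 6 = -7
u[4] = (-7) - 3·8 - 8 = -39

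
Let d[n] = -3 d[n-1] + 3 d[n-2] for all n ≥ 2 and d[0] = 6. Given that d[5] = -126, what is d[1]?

4

Let d[1] = v.
d[2] = 18 - 3v
d[3] = -54 + 12v
d[4] = 216 - 45v
d[5] = -810 + 171v
So -810 + 171v = -126, giving v = 4.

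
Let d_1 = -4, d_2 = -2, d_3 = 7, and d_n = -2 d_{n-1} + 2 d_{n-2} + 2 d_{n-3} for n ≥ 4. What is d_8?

d_4 = -2*7 + 2*(-2) + 2*(-4) = -26
d_5 = -2*(-26) + 2*7 + 2*(-2) = 62
d_6 = -2*62 + 2*(-26) + 2*7 = -162
d_7 = -2*(-162) + 2*62 + 2*(-26) = 396
d_8 = -2*396 + 2*(-162) + 2*62 = -992

-992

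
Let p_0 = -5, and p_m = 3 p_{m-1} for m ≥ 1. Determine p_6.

-3645

p_1 = 3*(-5) = -15
p_2 = 3*(-15) = -45
p_3 = 3*(-45) = -135
p_4 = 3*(-135) = -405
p_5 = 3*(-405) = -1215
p_6 = 3*(-1215) = -3645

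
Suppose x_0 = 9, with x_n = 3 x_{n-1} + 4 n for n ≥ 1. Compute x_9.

x_1 = 3·9 + 4 = 31
x_2 = 3·31 + 8 = 101
x_3 = 3·101 + 12 = 315
x_4 = 3·315 + 16 = 961
x_5 = 3·961 + 20 = 2903
x_6 = 3·2903 + 24 = 8733
x_7 = 3·8733 + 28 = 26227
x_8 = 3·26227 + 32 = 78713
x_9 = 3·78713 + 36 = 236175

236175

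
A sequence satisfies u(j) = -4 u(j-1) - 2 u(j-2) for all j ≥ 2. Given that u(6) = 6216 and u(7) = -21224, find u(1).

Rearranging, u(j-2) = (u(j) + 4 u(j-1)) / -2.
u(5) = (-21224 + 4·6216) / -2 = 3640/-2 = -1820
u(4) = (6216 + 4·(-1820)) / -2 = -1064/-2 = 532
u(3) = (-1820 + 4·532) / -2 = 308/-2 = -154
u(2) = (532 + 4·(-154)) / -2 = -84/-2 = 42
u(1) = (-154 + 4·42) / -2 = 14/-2 = -7

-7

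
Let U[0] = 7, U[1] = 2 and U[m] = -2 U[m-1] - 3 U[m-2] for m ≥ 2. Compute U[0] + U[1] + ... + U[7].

U[2] = -2*2 - 3*7 = -25
U[3] = -2*(-25) - 3*2 = 44
U[4] = -2*44 - 3*(-25) = -13
U[5] = -2*(-13) - 3*44 = -106
U[6] = -2*(-106) - 3*(-13) = 251
U[7] = -2*251 - 3*(-106) = -184
Sum = 7 + 2 + (-25) + 44 + (-13) + (-106) + 251 + (-184) = -24

-24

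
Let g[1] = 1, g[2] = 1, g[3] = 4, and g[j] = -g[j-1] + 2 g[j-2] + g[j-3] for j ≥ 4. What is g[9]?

79

g[4] = -4 + 2*1 + 1 = -1
g[5] = -(-1) + 2*4 + 1 = 10
g[6] = -10 + 2*(-1) + 4 = -8
g[7] = -(-8) + 2*10 + (-1) = 27
g[8] = -27 + 2*(-8) + 10 = -33
g[9] = -(-33) + 2*27 + (-8) = 79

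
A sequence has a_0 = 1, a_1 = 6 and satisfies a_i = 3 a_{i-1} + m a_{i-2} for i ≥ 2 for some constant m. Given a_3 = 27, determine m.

-3

a_2 = 18 + m
a_3 = 54 + 9m
So 54 + 9m = 27, giving m = -3.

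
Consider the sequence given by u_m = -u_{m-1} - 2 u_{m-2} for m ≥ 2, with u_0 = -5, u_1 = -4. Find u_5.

34

u_2 = -(-4) - 2(-5) = 14
u_3 = -14 - 2(-4) = -6
u_4 = -(-6) - 2(14) = -22
u_5 = -(-22) - 2(-6) = 34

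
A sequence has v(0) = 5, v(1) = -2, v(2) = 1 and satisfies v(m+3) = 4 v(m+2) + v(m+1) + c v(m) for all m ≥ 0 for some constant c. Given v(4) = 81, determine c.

v(3) = 2 + 5c
v(4) = 9 + 18c
So 9 + 18c = 81, giving c = 4.

4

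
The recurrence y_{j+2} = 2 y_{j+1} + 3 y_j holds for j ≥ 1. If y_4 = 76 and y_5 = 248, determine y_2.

Rearranging, y_{j-2} = (y_j - 2 y_{j-1}) / 3.
y_3 = (248 - 2·76) / 3 = 96/3 = 32
y_2 = (76 - 2·32) / 3 = 12/3 = 4

4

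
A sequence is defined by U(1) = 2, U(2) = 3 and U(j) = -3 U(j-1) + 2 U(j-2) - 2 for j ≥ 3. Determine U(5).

U(3) = -3*3 + 2*2 - 2 = -7
U(4) = -3*(-7) + 2*3 - 2 = 25
U(5) = -3*25 + 2*(-7) - 2 = -91

-91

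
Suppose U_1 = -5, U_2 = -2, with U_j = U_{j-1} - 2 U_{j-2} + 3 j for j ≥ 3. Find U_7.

-41

U_3 = (-2) - 2·(-5) + 9 = 17
U_4 = 17 - 2·(-2) + 12 = 33
U_5 = 33 - 2·17 + 15 = 14
U_6 = 14 - 2·33 + 18 = -34
U_7 = (-34) - 2·14 + 21 = -41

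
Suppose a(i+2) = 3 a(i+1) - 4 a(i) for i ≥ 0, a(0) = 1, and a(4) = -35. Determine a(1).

Let a(1) = w.
a(2) = -4 + 3w
a(3) = -12 + 5w
a(4) = -20 + 3w
So -20 + 3w = -35, giving w = -5.

-5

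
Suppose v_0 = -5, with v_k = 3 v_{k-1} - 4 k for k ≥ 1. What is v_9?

v_1 = 3·(-5) - 4 = -19
v_2 = 3·(-19) - 8 = -65
v_3 = 3·(-65) - 12 = -207
v_4 = 3·(-207) - 16 = -637
v_5 = 3·(-637) - 20 = -1931
v_6 = 3·(-1931) - 24 = -5817
v_7 = 3·(-5817) - 28 = -17479
v_8 = 3·(-17479) - 32 = -52469
v_9 = 3·(-52469) - 36 = -157443

-157443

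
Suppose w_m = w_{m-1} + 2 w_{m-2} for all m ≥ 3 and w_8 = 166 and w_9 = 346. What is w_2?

-2

Rearranging, w_{m-2} = (w_m - w_{m-1}) / 2.
w_7 = (346 - 166) / 2 = 180/2 = 90
w_6 = (166 - 90) / 2 = 76/2 = 38
w_5 = (90 - 38) / 2 = 52/2 = 26
w_4 = (38 - 26) / 2 = 12/2 = 6
w_3 = (26 - 6) / 2 = 20/2 = 10
w_2 = (6 - 10) / 2 = -4/2 = -2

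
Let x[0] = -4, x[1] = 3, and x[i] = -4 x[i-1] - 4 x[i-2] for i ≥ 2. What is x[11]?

-48128

x[2] = -4(3) - 4(-4) = 4
x[3] = -4(4) - 4(3) = -28
x[4] = -4(-28) - 4(4) = 96
x[5] = -4(96) - 4(-28) = -272
x[6] = -4(-272) - 4(96) = 704
x[7] = -4(704) - 4(-272) = -1728
x[8] = -4(-1728) - 4(704) = 4096
x[9] = -4(4096) - 4(-1728) = -9472
x[10] = -4(-9472) - 4(4096) = 21504
x[11] = -4(21504) - 4(-9472) = -48128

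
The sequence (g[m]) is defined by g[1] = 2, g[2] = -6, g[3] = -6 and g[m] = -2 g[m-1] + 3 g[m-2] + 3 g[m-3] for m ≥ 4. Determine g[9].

-1458

g[4] = -2·(-6) + 3·(-6) + 3·2 = 0
g[5] = -2·0 + 3·(-6) + 3·(-6) = -36
g[6] = -2·(-36) + 3·0 + 3·(-6) = 54
g[7] = -2·54 + 3·(-36) + 3·0 = -216
g[8] = -2·(-216) + 3·54 + 3·(-36) = 486
g[9] = -2·486 + 3·(-216) + 3·54 = -1458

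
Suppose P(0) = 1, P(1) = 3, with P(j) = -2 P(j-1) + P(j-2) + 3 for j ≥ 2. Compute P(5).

P(2) = -2·3 + 1 + 3 = -2
P(3) = -2·(-2) + 3 + 3 = 10
P(4) = -2·10 + (-2) + 3 = -19
P(5) = -2·(-19) + 10 + 3 = 51

51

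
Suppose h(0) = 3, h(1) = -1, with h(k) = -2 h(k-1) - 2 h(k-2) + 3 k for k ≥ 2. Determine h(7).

-13

h(2) = -2*(-1) - 2*3 + 6 = 2
h(3) = -2*2 - 2*(-1) + 9 = 7
h(4) = -2*7 - 2*2 + 12 = -6
h(5) = -2*(-6) - 2*7 + 15 = 13
h(6) = -2*13 - 2*(-6) + 18 = 4
h(7) = -2*4 - 2*13 + 21 = -13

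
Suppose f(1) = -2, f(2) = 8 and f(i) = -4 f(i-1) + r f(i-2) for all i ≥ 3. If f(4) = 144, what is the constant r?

f(3) = -32 - 2r
f(4) = 128 + 16r
So 128 + 16r = 144, giving r = 1.

1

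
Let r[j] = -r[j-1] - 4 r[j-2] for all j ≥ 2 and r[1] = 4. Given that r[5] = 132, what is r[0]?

-4

Let r[0] = x.
r[2] = -4 - 4x
r[3] = -12 + 4x
r[4] = 28 + 12x
r[5] = 20 - 28x
So 20 - 28x = 132, giving x = -4.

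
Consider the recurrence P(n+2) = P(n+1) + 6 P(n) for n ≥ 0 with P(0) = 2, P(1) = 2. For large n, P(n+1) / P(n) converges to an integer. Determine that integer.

3

The characteristic equation is r^2 - r - 6 = 0, which factors as (r - 3)(r + 2) = 0.
So the roots are 3 and -2. Since |3| > |-2| and the coefficient of 3^n is non-zero, the ratio tends to 3.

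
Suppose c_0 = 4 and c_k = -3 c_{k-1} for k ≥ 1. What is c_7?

c_1 = -3(4) = -12
c_2 = -3(-12) = 36
c_3 = -3(36) = -108
c_4 = -3(-108) = 324
c_5 = -3(324) = -972
c_6 = -3(-972) = 2916
c_7 = -3(2916) = -8748

-8748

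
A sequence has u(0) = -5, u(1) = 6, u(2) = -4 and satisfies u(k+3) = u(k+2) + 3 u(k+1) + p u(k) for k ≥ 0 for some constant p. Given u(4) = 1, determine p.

-1

u(3) = 14 - 5p
u(4) = 2 + p
So 2 + p = 1, giving p = -1.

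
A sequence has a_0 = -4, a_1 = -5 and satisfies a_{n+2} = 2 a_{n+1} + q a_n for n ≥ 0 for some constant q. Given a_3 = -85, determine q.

5

a_2 = -10 - 4q
a_3 = -20 - 13q
So -20 - 13q = -85, giving q = 5.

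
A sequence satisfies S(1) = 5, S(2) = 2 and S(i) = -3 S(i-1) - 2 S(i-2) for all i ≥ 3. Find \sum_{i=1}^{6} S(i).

147

S(3) = -3*2 - 2*5 = -16
S(4) = -3*(-16) - 2*2 = 44
S(5) = -3*44 - 2*(-16) = -100
S(6) = -3*(-100) - 2*44 = 212
Sum = 5 + 2 + (-16) + 44 + (-100) + 212 = 147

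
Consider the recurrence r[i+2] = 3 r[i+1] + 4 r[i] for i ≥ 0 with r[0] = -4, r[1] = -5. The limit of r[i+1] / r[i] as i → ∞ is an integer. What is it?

The characteristic equation is r^2 - 3r - 4 = 0, which factors as (r - 4)(r + 1) = 0.
So the roots are 4 and -1. Since |4| > |-1| and the coefficient of 4^i is non-zero, the ratio tends to 4.

4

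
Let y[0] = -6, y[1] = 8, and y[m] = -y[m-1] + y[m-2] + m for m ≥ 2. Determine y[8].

-226

y[2] = -8 + (-6) + 2 = -12
y[3] = -(-12) + 8 + 3 = 23
y[4] = -23 + (-12) + 4 = -31
y[5] = -(-31) + 23 + 5 = 59
y[6] = -59 + (-31) + 6 = -84
y[7] = -(-84) + 59 + 7 = 150
y[8] = -150 + (-84) + 8 = -226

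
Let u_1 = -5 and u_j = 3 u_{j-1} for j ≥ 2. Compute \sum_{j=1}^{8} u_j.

u_2 = 3(-5) = -15
u_3 = 3(-15) = -45
u_4 = 3(-45) = -135
u_5 = 3(-135) = -405
u_6 = 3(-405) = -1215
u_7 = 3(-1215) = -3645
u_8 = 3(-3645) = -10935
Sum = (-5) + (-15) + (-45) + (-135) + (-405) + (-1215) + (-3645) + (-10935) = -16400

-16400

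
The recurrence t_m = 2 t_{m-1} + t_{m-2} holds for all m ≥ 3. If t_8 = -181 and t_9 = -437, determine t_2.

1

Rearranging, t_{m-2} = t_m - 2 t_{m-1}.
t_7 = -437 - 2*(-181) = -75
t_6 = -181 - 2*(-75) = -31
t_5 = -75 - 2*(-31) = -13
t_4 = -31 - 2*(-13) = -5
t_3 = -13 - 2*(-5) = -3
t_2 = -5 - 2*(-3) = 1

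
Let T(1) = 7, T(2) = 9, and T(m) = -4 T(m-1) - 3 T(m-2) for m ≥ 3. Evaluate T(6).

T(3) = -4·9 - 3·7 = -57
T(4) = -4·(-57) - 3·9 = 201
T(5) = -4·201 - 3·(-57) = -633
T(6) = -4·(-633) - 3·201 = 1929

1929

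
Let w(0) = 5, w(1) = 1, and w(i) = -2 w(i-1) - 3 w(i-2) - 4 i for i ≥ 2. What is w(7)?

-149

w(2) = -2·1 - 3·5 - 8 = -25
w(3) = -2·(-25) - 3·1 - 12 = 35
w(4) = -2·35 - 3·(-25) - 16 = -11
w(5) = -2·(-11) - 3·35 - 20 = -103
w(6) = -2·(-103) - 3·(-11) - 24 = 215
w(7) = -2·215 - 3·(-103) - 28 = -149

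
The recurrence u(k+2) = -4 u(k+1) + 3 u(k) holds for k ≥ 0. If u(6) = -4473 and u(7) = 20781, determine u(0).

Rearranging, u(k-2) = (u(k) + 4 u(k-1)) / 3.
u(5) = (20781 + 4·(-4473)) / 3 = 2889/3 = 963
u(4) = (-4473 + 4·963) / 3 = -621/3 = -207
u(3) = (963 + 4·(-207)) / 3 = 135/3 = 45
u(2) = (-207 + 4·45) / 3 = -27/3 = -9
u(1) = (45 + 4·(-9)) / 3 = 9/3 = 3
u(0) = (-9 + 4·3) / 3 = 3/3 = 1

1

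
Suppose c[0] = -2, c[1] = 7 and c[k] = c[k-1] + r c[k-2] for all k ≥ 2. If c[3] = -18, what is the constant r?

-5

c[2] = 7 - 2r
c[3] = 7 + 5r
So 7 + 5r = -18, giving r = -5.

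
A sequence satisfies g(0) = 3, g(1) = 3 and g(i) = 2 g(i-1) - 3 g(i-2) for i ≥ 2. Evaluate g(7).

129

g(2) = 2·3 - 3·3 = -3
g(3) = 2·(-3) - 3·3 = -15
g(4) = 2·(-15) - 3·(-3) = -21
g(5) = 2·(-21) - 3·(-15) = 3
g(6) = 2·3 - 3·(-21) = 69
g(7) = 2·69 - 3·3 = 129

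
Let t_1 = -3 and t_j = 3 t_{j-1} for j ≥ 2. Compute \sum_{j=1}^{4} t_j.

t_2 = 3(-3) = -9
t_3 = 3(-9) = -27
t_4 = 3(-27) = -81
Sum = (-3) + (-9) + (-27) + (-81) = -120

-120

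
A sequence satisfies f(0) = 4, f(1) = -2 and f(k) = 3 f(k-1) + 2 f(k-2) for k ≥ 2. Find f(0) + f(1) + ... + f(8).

2152

f(2) = 3(-2) + 2(4) = 2
f(3) = 3(2) + 2(-2) = 2
f(4) = 3(2) + 2(2) = 10
f(5) = 3(10) + 2(2) = 34
f(6) = 3(34) + 2(10) = 122
f(7) = 3(122) + 2(34) = 434
f(8) = 3(434) + 2(122) = 1546
Sum = 4 + (-2) + 2 + 2 + 10 + 34 + 122 + 434 + 1546 = 2152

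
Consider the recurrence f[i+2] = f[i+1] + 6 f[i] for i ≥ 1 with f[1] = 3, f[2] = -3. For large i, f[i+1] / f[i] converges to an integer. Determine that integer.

3

The characteristic equation is r^2 - r - 6 = 0, which factors as (r - 3)(r + 2) = 0.
So the roots are 3 and -2. Since |3| > |-2| and the coefficient of 3^i is non-zero, the ratio tends to 3.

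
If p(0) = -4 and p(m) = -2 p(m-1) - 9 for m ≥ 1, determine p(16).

-65539

The fixed point is -9/(1 + 2) = -3, so p(m) + 3 = -2(p(m-1) + 3).
Hence p(m) = -1·(-2)^m - 3.
p(16) = -1·(-2)^{16} - 3 = -1·65536 - 3 = -65539.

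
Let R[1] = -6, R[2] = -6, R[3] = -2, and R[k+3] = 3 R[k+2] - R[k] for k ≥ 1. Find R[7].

60

R[4] = 3*(-2) - (-6) = 0
R[5] = 3*0 - (-6) = 6
R[6] = 3*6 - (-2) = 20
R[7] = 3*20 - 0 = 60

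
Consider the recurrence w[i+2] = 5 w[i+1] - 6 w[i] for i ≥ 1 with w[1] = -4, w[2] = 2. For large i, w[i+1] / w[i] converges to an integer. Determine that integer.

3

The characteristic equation is r^2 - 5r + 6 = 0, which factors as (r - 3)(r - 2) = 0.
So the roots are 3 and 2. Since |3| > |2| and the coefficient of 3^i is non-zero, the ratio tends to 3.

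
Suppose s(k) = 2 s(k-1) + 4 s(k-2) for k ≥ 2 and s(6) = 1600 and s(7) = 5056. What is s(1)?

Rearranging, s(k-2) = (s(k) - 2 s(k-1)) / 4.
s(5) = (5056 - 2·1600) / 4 = 1856/4 = 464
s(4) = (1600 - 2·464) / 4 = 672/4 = 168
s(3) = (464 - 2·168) / 4 = 128/4 = 32
s(2) = (168 - 2·32) / 4 = 104/4 = 26
s(1) = (32 - 2·26) / 4 = -20/4 = -5

-5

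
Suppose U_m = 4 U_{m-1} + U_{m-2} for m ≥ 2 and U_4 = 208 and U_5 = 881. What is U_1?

1

Rearranging, U_{m-2} = U_m - 4 U_{m-1}.
U_3 = 881 - 4*208 = 49
U_2 = 208 - 4*49 = 12
U_1 = 49 - 4*12 = 1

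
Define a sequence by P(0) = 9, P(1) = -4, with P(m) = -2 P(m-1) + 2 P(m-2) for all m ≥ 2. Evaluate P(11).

P(2) = -2·(-4) + 2·9 = 26
P(3) = -2·26 + 2·(-4) = -60
P(4) = -2·(-60) + 2·26 = 172
P(5) = -2·172 + 2·(-60) = -464
P(6) = -2·(-464) + 2·172 = 1272
P(7) = -2·1272 + 2·(-464) = -3472
P(8) = -2·(-3472) + 2·1272 = 9488
P(9) = -2·9488 + 2·(-3472) = -25920
P(10) = -2·(-25920) + 2·9488 = 70816
P(11) = -2·70816 + 2·(-25920) = -193472

-193472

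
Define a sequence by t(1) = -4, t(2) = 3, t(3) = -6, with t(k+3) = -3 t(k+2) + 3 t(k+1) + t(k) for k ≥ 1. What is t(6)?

315

t(4) = -3·(-6) + 3·3 + (-4) = 23
t(5) = -3·23 + 3·(-6) + 3 = -84
t(6) = -3·(-84) + 3·23 + (-6) = 315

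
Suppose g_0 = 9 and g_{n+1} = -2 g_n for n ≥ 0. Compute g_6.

576

g_1 = -2*9 = -18
g_2 = -2*(-18) = 36
g_3 = -2*36 = -72
g_4 = -2*(-72) = 144
g_5 = -2*144 = -288
g_6 = -2*(-288) = 576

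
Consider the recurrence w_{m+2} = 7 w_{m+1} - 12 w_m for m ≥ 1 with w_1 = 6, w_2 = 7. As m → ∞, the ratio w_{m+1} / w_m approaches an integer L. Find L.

4

The characteristic equation is r^2 - 7r + 12 = 0, which factors as (r - 4)(r - 3) = 0.
So the roots are 4 and 3. Since |4| > |3| and the coefficient of 4^m is non-zero, the ratio tends to 4.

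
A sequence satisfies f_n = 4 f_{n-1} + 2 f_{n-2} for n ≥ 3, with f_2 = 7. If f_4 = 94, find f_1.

Let f_1 = z.
f_3 = 28 + 2z
f_4 = 126 + 8z
So 126 + 8z = 94, giving z = -4.

-4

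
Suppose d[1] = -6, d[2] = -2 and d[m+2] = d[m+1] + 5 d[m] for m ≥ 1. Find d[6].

d[3] = (-2) + 5(-6) = -32
d[4] = (-32) + 5(-2) = -42
d[5] = (-42) + 5(-32) = -202
d[6] = (-202) + 5(-42) = -412

-412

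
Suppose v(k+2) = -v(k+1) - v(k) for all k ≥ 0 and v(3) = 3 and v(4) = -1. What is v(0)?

Rearranging, v(k-2) = -(v(k) + v(k-1)).
v(2) = -(-1 + 3) = -2
v(1) = -(3 + (-2)) = -1
v(0) = -(-2 + (-1)) = 3

3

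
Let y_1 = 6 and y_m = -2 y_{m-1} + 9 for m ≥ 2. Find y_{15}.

49155

The fixed point is 9/(1 + 2) = 3, so y_m - 3 = -2(y_{m-1} - 3).
Hence y_m = 3·(-2)^{m-1} + 3.
y_{15} = 3·(-2)^{14} + 3 = 3·16384 + 3 = 49155.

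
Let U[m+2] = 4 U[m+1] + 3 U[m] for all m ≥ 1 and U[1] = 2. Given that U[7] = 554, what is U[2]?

Let U[2] = y.
U[3] = 6 + 4y
U[4] = 24 + 19y
U[5] = 114 + 88y
U[6] = 528 + 409y
U[7] = 2454 + 1900y
So 2454 + 1900y = 554, giving y = -1.

-1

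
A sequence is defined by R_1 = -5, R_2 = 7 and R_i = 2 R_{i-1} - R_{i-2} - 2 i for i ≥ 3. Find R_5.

R_3 = 2·7 - (-5) - 6 = 13
R_4 = 2·13 - 7 - 8 = 11
R_5 = 2·11 - 13 - 10 = -1

-1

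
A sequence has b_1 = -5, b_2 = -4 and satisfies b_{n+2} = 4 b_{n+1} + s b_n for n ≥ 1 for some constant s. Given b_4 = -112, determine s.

b_3 = -16 - 5s
b_4 = -64 - 24s
So -64 - 24s = -112, giving s = 2.

2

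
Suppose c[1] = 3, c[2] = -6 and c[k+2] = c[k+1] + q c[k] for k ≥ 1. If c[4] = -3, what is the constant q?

c[3] = -6 + 3q
c[4] = -6 - 3q
So -6 - 3q = -3, giving q = -1.

-1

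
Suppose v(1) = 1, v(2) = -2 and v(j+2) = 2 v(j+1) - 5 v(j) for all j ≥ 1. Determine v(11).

4911

v(3) = 2(-2) - 5(1) = -9
v(4) = 2(-9) - 5(-2) = -8
v(5) = 2(-8) - 5(-9) = 29
v(6) = 2(29) - 5(-8) = 98
v(7) = 2(98) - 5(29) = 51
v(8) = 2(51) - 5(98) = -388
v(9) = 2(-388) - 5(51) = -1031
v(10) = 2(-1031) - 5(-388) = -122
v(11) = 2(-122) - 5(-1031) = 4911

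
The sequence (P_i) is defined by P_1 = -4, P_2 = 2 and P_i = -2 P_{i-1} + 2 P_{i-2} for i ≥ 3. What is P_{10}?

12064

P_3 = -2(2) + 2(-4) = -12
P_4 = -2(-12) + 2(2) = 28
P_5 = -2(28) + 2(-12) = -80
P_6 = -2(-80) + 2(28) = 216
P_7 = -2(216) + 2(-80) = -592
P_8 = -2(-592) + 2(216) = 1616
P_9 = -2(1616) + 2(-592) = -4416
P_{10} = -2(-4416) + 2(1616) = 12064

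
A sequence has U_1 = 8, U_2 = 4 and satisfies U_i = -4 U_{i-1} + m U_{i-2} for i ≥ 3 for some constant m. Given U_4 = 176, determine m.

U_3 = -16 + 8m
U_4 = 64 - 28m
So 64 - 28m = 176, giving m = -4.

-4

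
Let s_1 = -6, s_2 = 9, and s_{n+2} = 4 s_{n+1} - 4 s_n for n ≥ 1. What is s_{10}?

45312

s_3 = 4·9 - 4·(-6) = 60
s_4 = 4·60 - 4·9 = 204
s_5 = 4·204 - 4·60 = 576
s_6 = 4·576 - 4·204 = 1488
s_7 = 4·1488 - 4·576 = 3648
s_8 = 4·3648 - 4·1488 = 8640
s_9 = 4·8640 - 4·3648 = 19968
s_{10} = 4·19968 - 4·8640 = 45312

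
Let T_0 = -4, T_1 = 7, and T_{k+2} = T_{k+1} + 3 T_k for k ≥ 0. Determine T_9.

952

T_2 = 7 + 3·(-4) = -5
T_3 = (-5) + 3·7 = 16
T_4 = 16 + 3·(-5) = 1
T_5 = 1 + 3·16 = 49
T_6 = 49 + 3·1 = 52
T_7 = 52 + 3·49 = 199
T_8 = 199 + 3·52 = 355
T_9 = 355 + 3·199 = 952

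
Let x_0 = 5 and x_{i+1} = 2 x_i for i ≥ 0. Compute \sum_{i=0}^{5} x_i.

x_1 = 2(5) = 10
x_2 = 2(10) = 20
x_3 = 2(20) = 40
x_4 = 2(40) = 80
x_5 = 2(80) = 160
Sum = 5 + 10 + 20 + 40 + 80 + 160 = 315

315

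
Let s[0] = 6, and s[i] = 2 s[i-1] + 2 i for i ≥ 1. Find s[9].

s[1] = 2·6 + 2 = 14
s[2] = 2·14 + 4 = 32
s[3] = 2·32 + 6 = 70
s[4] = 2·70 + 8 = 148
s[5] = 2·148 + 10 = 306
s[6] = 2·306 + 12 = 624
s[7] = 2·624 + 14 = 1262
s[8] = 2·1262 + 16 = 2540
s[9] = 2·2540 + 18 = 5098

5098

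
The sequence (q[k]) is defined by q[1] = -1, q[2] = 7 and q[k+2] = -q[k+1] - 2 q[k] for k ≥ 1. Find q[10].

q[3] = -7 - 2*(-1) = -5
q[4] = -(-5) - 2*7 = -9
q[5] = -(-9) - 2*(-5) = 19
q[6] = -19 - 2*(-9) = -1
q[7] = -(-1) - 2*19 = -37
q[8] = -(-37) - 2*(-1) = 39
q[9] = -39 - 2*(-37) = 35
q[10] = -35 - 2*39 = -113

-113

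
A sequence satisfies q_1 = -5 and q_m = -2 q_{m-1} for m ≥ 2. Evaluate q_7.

q_2 = -2*(-5) = 10
q_3 = -2*10 = -20
q_4 = -2*(-20) = 40
q_5 = -2*40 = -80
q_6 = -2*(-80) = 160
q_7 = -2*160 = -320

-320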